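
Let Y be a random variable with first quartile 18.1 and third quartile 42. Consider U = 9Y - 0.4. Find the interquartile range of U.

IQR of Y = Q3 − Q1 = 42 − 18.1 = 23.9.
Under U = aY + b, IQR(U) = |a|·IQR(Y) = |9|·23.9 = 215.1 (shifts cancel; spread scales by |a|).

IQR(U) = 215.1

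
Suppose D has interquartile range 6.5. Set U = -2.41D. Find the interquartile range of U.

Under U = aD + b, IQR(U) = |a|·IQR(D) = |-2.41|·6.5 = 15.665 (shifts cancel; spread scales by |a|).

IQR(U) = 15.665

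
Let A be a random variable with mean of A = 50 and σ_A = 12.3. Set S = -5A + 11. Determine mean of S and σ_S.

S = -5A + 11 is linear with a = -5, b = 11.
mean of S = a·mean of A + b = (-5)·50 + 11 = -239.
σ_S = |a|·σ_A = |-5|·12.3 = 61.5.

mean of S = -239, σ_S = 61.5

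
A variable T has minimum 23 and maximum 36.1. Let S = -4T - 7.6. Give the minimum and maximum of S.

min(S) = -152, max(S) = -99.6

a = -4 < 0, so order reverses: min(S) = a·max(T)+b = (-4)·36.1 + (-7.6) = -152; max(S) = a·min(T)+b = (-4)·23 + (-7.6) = -99.6.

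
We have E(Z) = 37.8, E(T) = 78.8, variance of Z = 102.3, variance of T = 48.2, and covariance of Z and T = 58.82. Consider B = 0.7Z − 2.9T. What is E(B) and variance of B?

E(B) = 0.7·E(Z) + (-2.9)·E(T) = 0.7·37.8 + (-2.9)·78.8 = -202.06.
variance of B = a²·variance of Z + b²·variance of T + 2ab·covariance of Z and T with a = 0.7, b = -2.9.
= 0.7²·102.3 + (-2.9)²·48.2 + 2·0.7·(-2.9)·58.82
= 50.127 + 405.362 + (-238.8092) = 216.6798.

E(B) = -202.06, variance of B = 216.6798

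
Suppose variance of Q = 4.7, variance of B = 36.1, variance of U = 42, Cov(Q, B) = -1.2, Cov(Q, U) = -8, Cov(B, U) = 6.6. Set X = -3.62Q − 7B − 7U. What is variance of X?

variance of X = a²·variance of Q + b²·variance of B + c²·variance of U + 2ab·Cov(Q, B) + 2ac·Cov(Q, U) + 2bc·Cov(B, U), with a = -3.62, b = -7, c = -7.
= 61.59068 + 1768.9 + 2058 + (-60.816) + (-405.44) + 646.8
= 4069.03468.

variance of X = 4069.03468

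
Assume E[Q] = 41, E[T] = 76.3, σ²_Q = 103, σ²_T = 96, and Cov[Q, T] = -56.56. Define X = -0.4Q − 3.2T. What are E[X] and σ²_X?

E[X] = -260.56, σ²_X = 854.7264

E[X] = (-0.4)·E[Q] + (-3.2)·E[T] = (-0.4)·41 + (-3.2)·76.3 = -260.56.
σ²_X = a²·σ²_Q + b²·σ²_T + 2ab·Cov[Q, T] with a = -0.4, b = -3.2.
= (-0.4)²·103 + (-3.2)²·96 + 2·(-0.4)·(-3.2)·(-56.56)
= 16.48 + 983.04 + (-144.7936) = 854.7264.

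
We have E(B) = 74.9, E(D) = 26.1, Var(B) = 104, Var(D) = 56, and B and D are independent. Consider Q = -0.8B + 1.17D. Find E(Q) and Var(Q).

E(Q) = (-0.8)·E(B) + 1.17·E(D) = (-0.8)·74.9 + 1.17·26.1 = -29.383.
Var(Q) = a²·Var(B) + b²·Var(D) + 2ab·Cov(B, D) with a = -0.8, b = 1.17.
Independence gives Cov(B, D) = 0.
= (-0.8)²·104 + 1.17²·56 + 2·(-0.8)·1.17·0
= 66.56 + 76.6584 + 0 = 143.2184.

E(Q) = -29.383, Var(Q) = 143.2184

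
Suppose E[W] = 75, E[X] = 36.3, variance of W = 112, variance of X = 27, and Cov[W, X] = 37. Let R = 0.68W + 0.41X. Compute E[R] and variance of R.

E[R] = 65.883, variance of R = 76.9587

E[R] = 0.68·E[W] + 0.41·E[X] = 0.68·75 + 0.41·36.3 = 65.883.
variance of R = a²·variance of W + b²·variance of X + 2ab·Cov[W, X] with a = 0.68, b = 0.41.
= 0.68²·112 + 0.41²·27 + 2·0.68·0.41·37
= 51.7888 + 4.5387 + 20.6312 = 76.9587.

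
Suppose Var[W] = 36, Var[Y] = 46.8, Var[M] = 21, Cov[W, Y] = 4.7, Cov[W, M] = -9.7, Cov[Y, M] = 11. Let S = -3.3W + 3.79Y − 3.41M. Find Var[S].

Var[S] = 688.27018

Var[S] = a²·Var[W] + b²·Var[Y] + c²·Var[M] + 2ab·Cov[W, Y] + 2ac·Cov[W, M] + 2bc·Cov[Y, M], with a = -3.3, b = 3.79, c = -3.41.
= 392.04 + 672.23988 + 244.1901 + (-117.5658) + (-218.3082) + (-284.3258)
= 688.27018.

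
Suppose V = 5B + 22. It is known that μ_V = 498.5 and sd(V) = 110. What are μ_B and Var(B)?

From V = 5B + 22: μ_V = a·μ_B + b, so μ_B = (μ_V − b)/a = (498.5 − 22)/5 = 95.3.
Var(V) = 110² = 12100.
Var(V) = a²·Var(B), so Var(B) = 12100/5² = 484.

μ_B = 95.3, Var(B) = 484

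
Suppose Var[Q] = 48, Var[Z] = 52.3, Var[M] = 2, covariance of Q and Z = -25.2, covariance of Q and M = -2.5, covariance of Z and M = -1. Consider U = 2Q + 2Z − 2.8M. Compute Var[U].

Var[U] = 254.48

Var[U] = a²·Var[Q] + b²·Var[Z] + c²·Var[M] + 2ab·covariance of Q and Z + 2ac·covariance of Q and M + 2bc·covariance of Z and M, with a = 2, b = 2, c = -2.8.
= 192 + 209.2 + 15.68 + (-201.6) + 28 + 11.2
= 254.48.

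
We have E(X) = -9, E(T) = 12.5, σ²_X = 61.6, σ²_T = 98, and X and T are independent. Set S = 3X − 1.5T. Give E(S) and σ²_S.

E(S) = -45.75, σ²_S = 774.9

E(S) = 3·E(X) + (-1.5)·E(T) = 3·(-9) + (-1.5)·12.5 = -45.75.
σ²_S = a²·σ²_X + b²·σ²_T + 2ab·covariance of X and T with a = 3, b = -1.5.
Independence gives covariance of X and T = 0.
= 3²·61.6 + (-1.5)²·98 + 2·3·(-1.5)·0
= 554.4 + 220.5 + 0 = 774.9.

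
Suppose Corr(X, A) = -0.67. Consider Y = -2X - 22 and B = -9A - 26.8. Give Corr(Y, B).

Corr(Y, B) = -0.67

Linear rescalings preserve correlation up to sign; here the slopes -2 and -9 have the same sign, so Corr(Y, B) = Corr(X, A) = -0.67.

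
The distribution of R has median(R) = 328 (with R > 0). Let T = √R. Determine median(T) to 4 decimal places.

median(T) = 18.1108

√R is monotone on this domain, so median(T) = √(328) ≈ 18.1108.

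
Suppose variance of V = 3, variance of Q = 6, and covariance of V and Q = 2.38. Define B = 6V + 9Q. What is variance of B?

variance of B = a²·variance of V + b²·variance of Q + 2ab·covariance of V and Q with a = 6, b = 9.
= 6²·3 + 9²·6 + 2·6·9·2.38
= 108 + 486 + 257.04 = 851.04.

variance of B = 851.04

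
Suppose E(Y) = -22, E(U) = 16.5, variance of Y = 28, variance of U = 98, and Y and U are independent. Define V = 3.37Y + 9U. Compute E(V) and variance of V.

E(V) = 74.36, variance of V = 8255.9932

E(V) = 3.37·E(Y) + 9·E(U) = 3.37·(-22) + 9·16.5 = 74.36.
variance of V = a²·variance of Y + b²·variance of U + 2ab·covariance of Y and U with a = 3.37, b = 9.
Independence gives covariance of Y and U = 0.
= 3.37²·28 + 9²·98 + 2·3.37·9·0
= 317.9932 + 7938 + 0 = 8255.9932.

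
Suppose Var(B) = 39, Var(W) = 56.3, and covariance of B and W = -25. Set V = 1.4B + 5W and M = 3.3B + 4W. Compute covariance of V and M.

covariance of V and M = 753.68

By bilinearity, covariance of V and M = ac·Var(B) + bd·Var(W) + (ad+bc)·covariance of B and W, with a=1.4, b=5, c=3.3, d=4.
ac·Var(B) = 1.4·3.3·39 = 180.18
bd·Var(W) = 5·4·56.3 = 1126
(ad+bc)·covariance of B and W = (22.1)·(-25) = -552.5
covariance of V and M = 180.18 + 1126 + (-552.5) = 753.68.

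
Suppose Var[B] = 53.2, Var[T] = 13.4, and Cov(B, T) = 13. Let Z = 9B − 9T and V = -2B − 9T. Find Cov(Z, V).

Cov(Z, V) = -691.2

By bilinearity, Cov(Z, V) = ac·Var[B] + bd·Var[T] + (ad+bc)·Cov(B, T), with a=9, b=-9, c=-2, d=-9.
ac·Var[B] = 9·(-2)·53.2 = -957.6
bd·Var[T] = (-9)·(-9)·13.4 = 1085.4
(ad+bc)·Cov(B, T) = (-63)·13 = -819
Cov(Z, V) = -957.6 + 1085.4 + (-819) = -691.2.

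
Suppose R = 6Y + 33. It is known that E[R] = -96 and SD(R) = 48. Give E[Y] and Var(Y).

E[Y] = -21.5, Var(Y) = 64

From R = 6Y + 33: E[R] = a·E[Y] + b, so E[Y] = (E[R] − b)/a = (-96 − 33)/6 = -21.5.
Var(R) = 48² = 2304.
Var(R) = a²·Var(Y), so Var(Y) = 2304/6² = 64.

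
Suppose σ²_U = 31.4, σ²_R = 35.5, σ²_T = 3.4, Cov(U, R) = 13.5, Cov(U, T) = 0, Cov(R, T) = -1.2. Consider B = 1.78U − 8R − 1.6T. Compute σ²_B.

σ²_B = 1964.99176

σ²_B = a²·σ²_U + b²·σ²_R + c²·σ²_T + 2ab·Cov(U, R) + 2ac·Cov(U, T) + 2bc·Cov(R, T), with a = 1.78, b = -8, c = -1.6.
= 99.48776 + 2272 + 8.704 + (-384.48) + 0 + (-30.72)
= 1964.99176.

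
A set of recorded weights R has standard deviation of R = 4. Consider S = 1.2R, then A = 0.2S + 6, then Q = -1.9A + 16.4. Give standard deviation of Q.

standard deviation of S = |1.2|·4 = 4.8.
standard deviation of A = |0.2|·4.8 = 0.96.
standard deviation of Q = |-1.9|·0.96 = 1.824.

standard deviation of Q = 1.824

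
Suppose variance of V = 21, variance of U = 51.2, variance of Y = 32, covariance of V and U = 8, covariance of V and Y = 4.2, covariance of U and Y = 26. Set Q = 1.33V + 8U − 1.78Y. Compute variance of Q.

variance of Q = 2825.20954

variance of Q = a²·variance of V + b²·variance of U + c²·variance of Y + 2ab·covariance of V and U + 2ac·covariance of V and Y + 2bc·covariance of U and Y, with a = 1.33, b = 8, c = -1.78.
= 37.1469 + 3276.8 + 101.3888 + 170.24 + (-19.88616) + (-740.48)
= 2825.20954.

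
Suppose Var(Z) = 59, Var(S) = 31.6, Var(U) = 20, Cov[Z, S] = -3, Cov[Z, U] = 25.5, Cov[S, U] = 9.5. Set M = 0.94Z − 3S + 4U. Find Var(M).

Var(M) = 637.2124

Var(M) = a²·Var(Z) + b²·Var(S) + c²·Var(U) + 2ab·Cov[Z, S] + 2ac·Cov[Z, U] + 2bc·Cov[S, U], with a = 0.94, b = -3, c = 4.
= 52.1324 + 284.4 + 320 + 16.92 + 191.76 + (-228)
= 637.2124.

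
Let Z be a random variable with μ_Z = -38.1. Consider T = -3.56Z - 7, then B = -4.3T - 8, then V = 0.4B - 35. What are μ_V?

μ_T = (-3.56)·(-38.1) + (-7) = 128.636.
μ_B = (-4.3)·128.636 + (-8) = -561.1348.
μ_V = 0.4·(-561.1348) + (-35) = -259.45392.

μ_V = -259.45392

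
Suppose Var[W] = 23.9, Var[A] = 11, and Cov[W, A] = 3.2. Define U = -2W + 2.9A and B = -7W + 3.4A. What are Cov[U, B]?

Cov[U, B] = 356.34

By bilinearity, Cov[U, B] = ac·Var[W] + bd·Var[A] + (ad+bc)·Cov[W, A], with a=-2, b=2.9, c=-7, d=3.4.
ac·Var[W] = (-2)·(-7)·23.9 = 334.6
bd·Var[A] = 2.9·3.4·11 = 108.46
(ad+bc)·Cov[W, A] = (-27.1)·3.2 = -86.72
Cov[U, B] = 334.6 + 108.46 + (-86.72) = 356.34.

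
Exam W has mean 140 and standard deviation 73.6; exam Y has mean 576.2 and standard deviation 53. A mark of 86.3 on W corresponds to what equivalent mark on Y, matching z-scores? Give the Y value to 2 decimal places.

Y = 537.53

z = (86.3 − 140)/73.6 ≈ -0.7296.
Y = 576.2 + z·53 = 576.2 + (86.3 − 140)·53/73.6 ≈ 537.53.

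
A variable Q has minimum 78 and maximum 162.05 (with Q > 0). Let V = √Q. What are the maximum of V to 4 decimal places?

max(V) = 12.7299

√Q is increasing on this domain, so max(V) comes from max(Q) = 162.05: max(V) = √(162.05) ≈ 12.7299.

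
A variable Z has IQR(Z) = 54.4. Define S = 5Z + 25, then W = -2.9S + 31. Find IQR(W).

IQR(W) = 788.8

IQR(S) = |5|·54.4 = 272.
IQR(W) = |-2.9|·272 = 788.8.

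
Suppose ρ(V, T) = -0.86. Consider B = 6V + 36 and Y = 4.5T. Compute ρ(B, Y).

Linear rescalings preserve correlation up to sign; here the slopes 6 and 4.5 have the same sign, so ρ(B, Y) = ρ(V, T) = -0.86.

ρ(B, Y) = -0.86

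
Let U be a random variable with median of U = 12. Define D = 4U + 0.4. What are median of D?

A linear map preserves order up to sign, so median of D = a·median of U + b = 4·12 + 0.4 = 48.4.

median of D = 48.4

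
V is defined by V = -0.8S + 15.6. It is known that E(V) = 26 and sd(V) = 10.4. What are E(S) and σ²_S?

From V = -0.8S + 15.6: E(V) = a·E(S) + b, so E(S) = (E(V) − b)/a = (26 − 15.6)/(-0.8) = -13.
σ²_V = 10.4² = 108.16.
σ²_V = a²·σ²_S, so σ²_S = 108.16/(-0.8)² = 169.

E(S) = -13, σ²_S = 169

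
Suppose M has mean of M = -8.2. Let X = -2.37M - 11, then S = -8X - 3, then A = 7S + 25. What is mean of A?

mean of X = (-2.37)·(-8.2) + (-11) = 8.434.
mean of S = (-8)·8.434 + (-3) = -70.472.
mean of A = 7·(-70.472) + 25 = -468.304.

mean of A = -468.304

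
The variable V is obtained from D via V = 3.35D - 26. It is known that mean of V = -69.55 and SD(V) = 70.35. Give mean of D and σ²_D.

From V = 3.35D - 26: mean of V = a·mean of D + b, so mean of D = (mean of V − b)/a = (-69.55 − (-26))/3.35 = -13.
σ²_V = 70.35² = 4949.1225.
σ²_V = a²·σ²_D, so σ²_D = 4949.1225/3.35² = 441.

mean of D = -13, σ²_D = 441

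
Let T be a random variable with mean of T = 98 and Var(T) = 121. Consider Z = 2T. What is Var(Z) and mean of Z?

Var(Z) = 484, mean of Z = 196

Z = 2T is linear with a = 2, b = 0.
Var(Z) = a²·Var(T) = 2²·121 = 484.
mean of Z = a·mean of T + b = 2·98 = 196.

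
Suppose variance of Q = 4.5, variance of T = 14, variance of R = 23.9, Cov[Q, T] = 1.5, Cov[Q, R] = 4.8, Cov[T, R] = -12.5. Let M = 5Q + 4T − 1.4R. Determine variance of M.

variance of M = a²·variance of Q + b²·variance of T + c²·variance of R + 2ab·Cov[Q, T] + 2ac·Cov[Q, R] + 2bc·Cov[T, R], with a = 5, b = 4, c = -1.4.
= 112.5 + 224 + 46.844 + 60 + (-67.2) + 140
= 516.144.

variance of M = 516.144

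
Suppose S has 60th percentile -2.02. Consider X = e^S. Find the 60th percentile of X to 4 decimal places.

60th percentile of X = 0.1327

e^S is increasing, so P_{60}(X) = g(P_{60}(S)) ≈ 0.1327.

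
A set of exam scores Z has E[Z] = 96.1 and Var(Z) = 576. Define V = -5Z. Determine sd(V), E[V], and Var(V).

V = -5Z is linear with a = -5, b = 0.
sd(Z) = √576 = 24.
sd(V) = |a|·sd(Z) = |-5|·24 = 120.
E[V] = a·E[Z] + b = (-5)·96.1 = -480.5.
Var(V) = a²·Var(Z) = (-5)²·576 = 14400.

sd(V) = 120, E[V] = -480.5, Var(V) = 14400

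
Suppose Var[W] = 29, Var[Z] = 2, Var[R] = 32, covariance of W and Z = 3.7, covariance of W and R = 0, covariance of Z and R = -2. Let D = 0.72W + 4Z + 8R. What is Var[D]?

Var[D] = 1988.3456

Var[D] = a²·Var[W] + b²·Var[Z] + c²·Var[R] + 2ab·covariance of W and Z + 2ac·covariance of W and R + 2bc·covariance of Z and R, with a = 0.72, b = 4, c = 8.
= 15.0336 + 32 + 2048 + 21.312 + 0 + (-128)
= 1988.3456.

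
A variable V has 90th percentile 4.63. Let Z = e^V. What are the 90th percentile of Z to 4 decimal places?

e^V is increasing, so P_{90}(Z) = g(P_{90}(V)) ≈ 102.5141.

90th percentile of Z = 102.5141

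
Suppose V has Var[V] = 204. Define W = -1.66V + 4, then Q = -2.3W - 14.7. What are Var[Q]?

Var[W] = (-1.66)²·204 = 562.1424.
Var[Q] = (-2.3)²·562.1424 = 2973.733296.

Var[Q] = 2973.733296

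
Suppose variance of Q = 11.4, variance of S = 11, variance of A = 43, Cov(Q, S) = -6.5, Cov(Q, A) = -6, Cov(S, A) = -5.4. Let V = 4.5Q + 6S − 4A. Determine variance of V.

variance of V = a²·variance of Q + b²·variance of S + c²·variance of A + 2ab·Cov(Q, S) + 2ac·Cov(Q, A) + 2bc·Cov(S, A), with a = 4.5, b = 6, c = -4.
= 230.85 + 396 + 688 + (-351) + 216 + 259.2
= 1439.05.

variance of V = 1439.05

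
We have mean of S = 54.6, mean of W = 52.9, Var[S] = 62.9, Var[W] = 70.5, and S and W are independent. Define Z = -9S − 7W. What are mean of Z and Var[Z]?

mean of Z = -861.7, Var[Z] = 8549.4

mean of Z = (-9)·mean of S + (-7)·mean of W = (-9)·54.6 + (-7)·52.9 = -861.7.
Var[Z] = a²·Var[S] + b²·Var[W] + 2ab·Cov[S, W] with a = -9, b = -7.
Independence gives Cov[S, W] = 0.
= (-9)²·62.9 + (-7)²·70.5 + 2·(-9)·(-7)·0
= 5094.9 + 3454.5 + 0 = 8549.4.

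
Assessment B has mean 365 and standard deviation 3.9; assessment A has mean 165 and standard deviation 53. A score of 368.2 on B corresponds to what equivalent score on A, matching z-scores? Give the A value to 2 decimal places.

z = (368.2 − 365)/3.9 ≈ 0.8205.
A = 165 + z·53 = 165 + (368.2 − 365)·53/3.9 ≈ 208.49.

A = 208.49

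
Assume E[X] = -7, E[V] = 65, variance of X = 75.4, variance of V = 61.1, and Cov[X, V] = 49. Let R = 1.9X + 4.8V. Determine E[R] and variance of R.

E[R] = 1.9·E[X] + 4.8·E[V] = 1.9·(-7) + 4.8·65 = 298.7.
variance of R = a²·variance of X + b²·variance of V + 2ab·Cov[X, V] with a = 1.9, b = 4.8.
= 1.9²·75.4 + 4.8²·61.1 + 2·1.9·4.8·49
= 272.194 + 1407.744 + 893.76 = 2573.698.

E[R] = 298.7, variance of R = 2573.698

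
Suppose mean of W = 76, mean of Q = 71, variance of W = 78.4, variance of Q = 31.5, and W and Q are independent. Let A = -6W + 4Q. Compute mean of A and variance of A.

mean of A = -172, variance of A = 3326.4

mean of A = (-6)·mean of W + 4·mean of Q = (-6)·76 + 4·71 = -172.
variance of A = a²·variance of W + b²·variance of Q + 2ab·covariance of W and Q with a = -6, b = 4.
Independence gives covariance of W and Q = 0.
= (-6)²·78.4 + 4²·31.5 + 2·(-6)·4·0
= 2822.4 + 504 + 0 = 3326.4.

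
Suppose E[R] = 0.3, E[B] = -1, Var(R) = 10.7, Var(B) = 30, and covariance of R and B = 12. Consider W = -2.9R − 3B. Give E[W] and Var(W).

E[W] = 2.13, Var(W) = 568.787

E[W] = (-2.9)·E[R] + (-3)·E[B] = (-2.9)·0.3 + (-3)·(-1) = 2.13.
Var(W) = a²·Var(R) + b²·Var(B) + 2ab·covariance of R and B with a = -2.9, b = -3.
= (-2.9)²·10.7 + (-3)²·30 + 2·(-2.9)·(-3)·12
= 89.987 + 270 + 208.8 = 568.787.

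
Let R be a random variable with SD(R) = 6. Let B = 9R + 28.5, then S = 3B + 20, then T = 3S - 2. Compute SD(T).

SD(B) = |9|·6 = 54.
SD(S) = |3|·54 = 162.
SD(T) = |3|·162 = 486.

SD(T) = 486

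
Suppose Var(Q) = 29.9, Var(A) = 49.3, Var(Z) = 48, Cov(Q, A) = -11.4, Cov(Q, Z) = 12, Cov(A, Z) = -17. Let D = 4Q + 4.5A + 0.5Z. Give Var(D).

Var(D) = 1049.825

Var(D) = a²·Var(Q) + b²·Var(A) + c²·Var(Z) + 2ab·Cov(Q, A) + 2ac·Cov(Q, Z) + 2bc·Cov(A, Z), with a = 4, b = 4.5, c = 0.5.
= 478.4 + 998.325 + 12 + (-410.4) + 48 + (-76.5)
= 1049.825.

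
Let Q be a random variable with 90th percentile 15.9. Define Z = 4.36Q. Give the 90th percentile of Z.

90th percentile of Z = 69.324

Since a = 4.36 > 0 the transformation is increasing, so the 90th percentile of Z = a·(P_{90} of Q) + b = 4.36·15.9 = 69.324.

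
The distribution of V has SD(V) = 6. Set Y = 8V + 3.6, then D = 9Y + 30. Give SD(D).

SD(Y) = |8|·6 = 48.
SD(D) = |9|·48 = 432.

SD(D) = 432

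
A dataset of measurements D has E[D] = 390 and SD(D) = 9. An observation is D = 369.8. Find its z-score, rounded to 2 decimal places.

z = (D − E[D]) / SD(D) = (369.8 − 390) / 9 ≈ -2.24.

z = -2.24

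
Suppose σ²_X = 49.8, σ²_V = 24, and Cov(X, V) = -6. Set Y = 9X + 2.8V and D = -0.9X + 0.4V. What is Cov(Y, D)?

Cov(Y, D) = -382.98

By bilinearity, Cov(Y, D) = ac·σ²_X + bd·σ²_V + (ad+bc)·Cov(X, V), with a=9, b=2.8, c=-0.9, d=0.4.
ac·σ²_X = 9·(-0.9)·49.8 = -403.38
bd·σ²_V = 2.8·0.4·24 = 26.88
(ad+bc)·Cov(X, V) = (1.08)·(-6) = -6.48
Cov(Y, D) = -403.38 + 26.88 + (-6.48) = -382.98.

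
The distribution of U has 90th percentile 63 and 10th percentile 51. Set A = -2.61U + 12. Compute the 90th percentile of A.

90th percentile of A = -121.11

Since a = -2.61 < 0 the transformation is decreasing, reversing order: the 90th percentile of A corresponds to the 10th percentile of U.
So P_{90}(A) = a·P_{10}(U) + b = (-2.61)·51 + 12 = -121.11.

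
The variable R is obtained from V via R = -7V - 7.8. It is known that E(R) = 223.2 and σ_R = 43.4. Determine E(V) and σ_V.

From R = -7V - 7.8: E(R) = a·E(V) + b, so E(V) = (E(R) − b)/a = (223.2 − (-7.8))/(-7) = -33.
σ_R = |a|·σ_V, so σ_V = 43.4/|-7| = 6.2.

E(V) = -33, σ_V = 6.2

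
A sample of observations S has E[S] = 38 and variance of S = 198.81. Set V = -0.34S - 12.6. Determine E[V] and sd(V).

E[V] = -25.52, sd(V) = 4.794

V = -0.34S - 12.6 is linear with a = -0.34, b = -12.6.
E[V] = a·E[S] + b = (-0.34)·38 + (-12.6) = -25.52.
sd(S) = √198.81 = 14.1.
sd(V) = |a|·sd(S) = |-0.34|·14.1 = 4.794.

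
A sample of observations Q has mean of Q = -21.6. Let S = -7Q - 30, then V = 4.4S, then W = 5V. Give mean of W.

mean of W = 2666.4

mean of S = (-7)·(-21.6) + (-30) = 121.2.
mean of V = 4.4·121.2 = 533.28.
mean of W = 5·533.28 = 2666.4.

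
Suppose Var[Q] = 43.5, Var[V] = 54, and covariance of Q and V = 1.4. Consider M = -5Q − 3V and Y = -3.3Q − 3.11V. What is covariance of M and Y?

covariance of M and Y = 1257.2

By bilinearity, covariance of M and Y = ac·Var[Q] + bd·Var[V] + (ad+bc)·covariance of Q and V, with a=-5, b=-3, c=-3.3, d=-3.11.
ac·Var[Q] = (-5)·(-3.3)·43.5 = 717.75
bd·Var[V] = (-3)·(-3.11)·54 = 503.82
(ad+bc)·covariance of Q and V = (25.45)·1.4 = 35.63
covariance of M and Y = 717.75 + 503.82 + 35.63 = 1257.2.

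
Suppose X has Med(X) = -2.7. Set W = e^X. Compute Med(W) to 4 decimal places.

e^X is monotone on this domain, so Med(W) = exp(-2.7) ≈ 0.0672.

Med(W) = 0.0672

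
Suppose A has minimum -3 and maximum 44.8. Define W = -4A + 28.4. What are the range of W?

Range of A = 44.8 − (-3) = 47.8.
Range(W) = |a|·Range(A) = |-4|·47.8 = 191.2.

Range(W) = 191.2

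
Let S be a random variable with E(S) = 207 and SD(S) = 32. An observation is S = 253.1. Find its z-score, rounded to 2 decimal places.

z = 1.44

z = (S − E(S)) / SD(S) = (253.1 − 207) / 32 ≈ 1.44.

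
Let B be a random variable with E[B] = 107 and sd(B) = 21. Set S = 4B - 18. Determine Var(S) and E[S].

S = 4B - 18 is linear with a = 4, b = -18.
Var(B) = 21² = 441.
Var(S) = a²·Var(B) = 4²·441 = 7056 (the additive constant -18 does not affect variance).
E[S] = a·E[B] + b = 4·107 + (-18) = 410.

Var(S) = 7056, E[S] = 410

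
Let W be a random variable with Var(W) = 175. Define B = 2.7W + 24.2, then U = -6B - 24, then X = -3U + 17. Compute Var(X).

Var(B) = 2.7²·175 = 1275.75.
Var(U) = (-6)²·1275.75 = 45927.
Var(X) = (-3)²·45927 = 413343.

Var(X) = 413343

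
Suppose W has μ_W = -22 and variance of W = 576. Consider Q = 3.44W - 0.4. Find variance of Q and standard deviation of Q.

variance of Q = 6816.1536, standard deviation of Q = 82.56

Q = 3.44W - 0.4 is linear with a = 3.44, b = -0.4.
variance of Q = a²·variance of W = 3.44²·576 = 6816.1536 (the additive constant -0.4 does not affect variance).
standard deviation of W = √576 = 24.
standard deviation of Q = |a|·standard deviation of W = |3.44|·24 = 82.56.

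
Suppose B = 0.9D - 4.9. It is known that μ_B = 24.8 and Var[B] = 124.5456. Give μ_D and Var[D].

μ_D = 33, Var[D] = 153.76

From B = 0.9D - 4.9: μ_B = a·μ_D + b, so μ_D = (μ_B − b)/a = (24.8 − (-4.9))/0.9 = 33.
Var[B] = a²·Var[D], so Var[D] = 124.5456/0.9² = 153.76.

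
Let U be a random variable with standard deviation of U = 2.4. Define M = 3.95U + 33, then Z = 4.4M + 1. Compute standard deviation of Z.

standard deviation of M = |3.95|·2.4 = 9.48.
standard deviation of Z = |4.4|·9.48 = 41.712.

standard deviation of Z = 41.712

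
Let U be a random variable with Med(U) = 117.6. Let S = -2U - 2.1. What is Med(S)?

Med(S) = -237.3

A linear map preserves order up to sign, so Med(S) = a·Med(U) + b = (-2)·117.6 + (-2.1) = -237.3.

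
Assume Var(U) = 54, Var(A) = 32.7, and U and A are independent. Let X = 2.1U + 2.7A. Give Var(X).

Var(X) = a²·Var(U) + b²·Var(A) + 2ab·Cov[U, A] with a = 2.1, b = 2.7.
Independence gives Cov[U, A] = 0.
= 2.1²·54 + 2.7²·32.7 + 2·2.1·2.7·0
= 238.14 + 238.383 + 0 = 476.523.

Var(X) = 476.523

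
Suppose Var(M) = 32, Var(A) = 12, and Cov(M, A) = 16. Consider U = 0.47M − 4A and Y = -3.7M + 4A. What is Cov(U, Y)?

By bilinearity, Cov(U, Y) = ac·Var(M) + bd·Var(A) + (ad+bc)·Cov(M, A), with a=0.47, b=-4, c=-3.7, d=4.
ac·Var(M) = 0.47·(-3.7)·32 = -55.648
bd·Var(A) = (-4)·4·12 = -192
(ad+bc)·Cov(M, A) = (16.68)·16 = 266.88
Cov(U, Y) = -55.648 + (-192) + 266.88 = 19.232.

Cov(U, Y) = 19.232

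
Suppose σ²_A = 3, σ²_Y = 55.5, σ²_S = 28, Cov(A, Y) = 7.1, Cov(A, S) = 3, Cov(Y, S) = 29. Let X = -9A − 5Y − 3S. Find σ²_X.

σ²_X = 3553.5

σ²_X = a²·σ²_A + b²·σ²_Y + c²·σ²_S + 2ab·Cov(A, Y) + 2ac·Cov(A, S) + 2bc·Cov(Y, S), with a = -9, b = -5, c = -3.
= 243 + 1387.5 + 252 + 639 + 162 + 870
= 3553.5.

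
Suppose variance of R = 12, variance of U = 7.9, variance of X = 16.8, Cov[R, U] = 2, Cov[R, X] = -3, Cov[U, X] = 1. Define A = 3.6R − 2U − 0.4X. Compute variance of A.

variance of A = a²·variance of R + b²·variance of U + c²·variance of X + 2ab·Cov[R, U] + 2ac·Cov[R, X] + 2bc·Cov[U, X], with a = 3.6, b = -2, c = -0.4.
= 155.52 + 31.6 + 2.688 + (-28.8) + 8.64 + 1.6
= 171.248.

variance of A = 171.248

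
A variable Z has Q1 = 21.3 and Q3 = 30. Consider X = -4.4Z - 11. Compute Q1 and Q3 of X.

Q1(X) = -143, Q3(X) = -104.72

a = -4.4 < 0 reverses order: Q1(X) comes from Q3(Z), Q3(X) from Q1(Z).
Q1(X) = (-4.4)·30 + (-11) = -143; Q3(X) = (-4.4)·21.3 + (-11) = -104.72.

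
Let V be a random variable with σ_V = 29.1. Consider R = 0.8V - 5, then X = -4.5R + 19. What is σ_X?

σ_X = 104.76

σ_R = |0.8|·29.1 = 23.28.
σ_X = |-4.5|·23.28 = 104.76.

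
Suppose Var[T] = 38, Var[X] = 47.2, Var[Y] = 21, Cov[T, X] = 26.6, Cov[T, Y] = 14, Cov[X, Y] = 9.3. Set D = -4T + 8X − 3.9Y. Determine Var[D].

Var[D] = a²·Var[T] + b²·Var[X] + c²·Var[Y] + 2ab·Cov[T, X] + 2ac·Cov[T, Y] + 2bc·Cov[X, Y], with a = -4, b = 8, c = -3.9.
= 608 + 3020.8 + 319.41 + (-1702.4) + 436.8 + (-580.32)
= 2102.29.

Var[D] = 2102.29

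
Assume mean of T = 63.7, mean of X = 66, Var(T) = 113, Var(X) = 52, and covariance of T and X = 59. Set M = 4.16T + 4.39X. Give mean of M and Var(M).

mean of M = 554.732, Var(M) = 5112.6452

mean of M = 4.16·mean of T + 4.39·mean of X = 4.16·63.7 + 4.39·66 = 554.732.
Var(M) = a²·Var(T) + b²·Var(X) + 2ab·covariance of T and X with a = 4.16, b = 4.39.
= 4.16²·113 + 4.39²·52 + 2·4.16·4.39·59
= 1955.5328 + 1002.1492 + 2154.9632 = 5112.6452.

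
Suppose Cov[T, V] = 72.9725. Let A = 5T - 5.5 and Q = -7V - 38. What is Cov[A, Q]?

Cov[A, Q] = a·c·Cov[T, V] = 5·(-7)·72.9725 = -2554.0375. Additive constants drop out.

Cov[A, Q] = -2554.0375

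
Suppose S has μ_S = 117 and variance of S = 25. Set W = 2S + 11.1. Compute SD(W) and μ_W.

SD(W) = 10, μ_W = 245.1

W = 2S + 11.1 is linear with a = 2, b = 11.1.
SD(S) = √25 = 5.
SD(W) = |a|·SD(S) = |2|·5 = 10.
μ_W = a·μ_S + b = 2·117 + 11.1 = 245.1.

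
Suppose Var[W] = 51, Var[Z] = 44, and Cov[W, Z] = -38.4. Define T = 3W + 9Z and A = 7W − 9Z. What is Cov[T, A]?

Cov[T, A] = -3875.4

By bilinearity, Cov[T, A] = ac·Var[W] + bd·Var[Z] + (ad+bc)·Cov[W, Z], with a=3, b=9, c=7, d=-9.
ac·Var[W] = 3·7·51 = 1071
bd·Var[Z] = 9·(-9)·44 = -3564
(ad+bc)·Cov[W, Z] = (36)·(-38.4) = -1382.4
Cov[T, A] = 1071 + (-3564) + (-1382.4) = -3875.4.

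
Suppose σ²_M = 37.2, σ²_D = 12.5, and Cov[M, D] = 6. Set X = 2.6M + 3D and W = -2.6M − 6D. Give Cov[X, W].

By bilinearity, Cov[X, W] = ac·σ²_M + bd·σ²_D + (ad+bc)·Cov[M, D], with a=2.6, b=3, c=-2.6, d=-6.
ac·σ²_M = 2.6·(-2.6)·37.2 = -251.472
bd·σ²_D = 3·(-6)·12.5 = -225
(ad+bc)·Cov[M, D] = (-23.4)·6 = -140.4
Cov[X, W] = -251.472 + (-225) + (-140.4) = -616.872.

Cov[X, W] = -616.872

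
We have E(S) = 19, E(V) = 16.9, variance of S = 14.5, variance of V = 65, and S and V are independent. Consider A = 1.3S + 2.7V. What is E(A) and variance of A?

E(A) = 1.3·E(S) + 2.7·E(V) = 1.3·19 + 2.7·16.9 = 70.33.
variance of A = a²·variance of S + b²·variance of V + 2ab·covariance of S and V with a = 1.3, b = 2.7.
Independence gives covariance of S and V = 0.
= 1.3²·14.5 + 2.7²·65 + 2·1.3·2.7·0
= 24.505 + 473.85 + 0 = 498.355.

E(A) = 70.33, variance of A = 498.355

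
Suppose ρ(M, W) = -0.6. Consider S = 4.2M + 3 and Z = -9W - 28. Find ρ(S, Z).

Linear rescalings preserve |correlation|; the slopes 4.2 and -9 have opposite signs, so the correlation flips sign: ρ(S, Z) = −ρ(M, W) = 0.6.

ρ(S, Z) = 0.6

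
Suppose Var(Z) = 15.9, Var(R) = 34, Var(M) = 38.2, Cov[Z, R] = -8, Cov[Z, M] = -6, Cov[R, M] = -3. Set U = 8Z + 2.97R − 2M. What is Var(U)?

Var(U) = 1317.7906

Var(U) = a²·Var(Z) + b²·Var(R) + c²·Var(M) + 2ab·Cov[Z, R] + 2ac·Cov[Z, M] + 2bc·Cov[R, M], with a = 8, b = 2.97, c = -2.
= 1017.6 + 299.9106 + 152.8 + (-380.16) + 192 + 35.64
= 1317.7906.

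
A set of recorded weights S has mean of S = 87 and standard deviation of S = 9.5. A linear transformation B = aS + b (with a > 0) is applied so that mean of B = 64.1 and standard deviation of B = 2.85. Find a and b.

a = 0.3, b = 38

standard deviation of B = a·standard deviation of S (a > 0), so a = 2.85/9.5 = 0.3.
mean of B = a·mean of S + b, so b = 64.1 − 0.3·87 = 38.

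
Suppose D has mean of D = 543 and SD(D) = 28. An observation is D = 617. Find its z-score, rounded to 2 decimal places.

z = (D − mean of D) / SD(D) = (617 − 543) / 28 ≈ 2.64.

z = 2.64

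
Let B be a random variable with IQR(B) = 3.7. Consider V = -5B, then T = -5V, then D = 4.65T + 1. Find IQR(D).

IQR(D) = 430.125

IQR(V) = |-5|·3.7 = 18.5.
IQR(T) = |-5|·18.5 = 92.5.
IQR(D) = |4.65|·92.5 = 430.125.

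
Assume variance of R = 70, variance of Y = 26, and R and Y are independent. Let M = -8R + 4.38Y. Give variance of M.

variance of M = 4978.7944

variance of M = a²·variance of R + b²·variance of Y + 2ab·covariance of R and Y with a = -8, b = 4.38.
Independence gives covariance of R and Y = 0.
= (-8)²·70 + 4.38²·26 + 2·(-8)·4.38·0
= 4480 + 498.7944 + 0 = 4978.7944.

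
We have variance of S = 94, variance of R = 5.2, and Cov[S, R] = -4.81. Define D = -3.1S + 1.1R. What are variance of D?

variance of D = 942.4362

variance of D = a²·variance of S + b²·variance of R + 2ab·Cov[S, R] with a = -3.1, b = 1.1.
= (-3.1)²·94 + 1.1²·5.2 + 2·(-3.1)·1.1·(-4.81)
= 903.34 + 6.292 + 32.8042 = 942.4362.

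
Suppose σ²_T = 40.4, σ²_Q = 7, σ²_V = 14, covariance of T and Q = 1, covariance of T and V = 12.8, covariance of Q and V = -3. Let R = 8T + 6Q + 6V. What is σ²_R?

σ²_R = a²·σ²_T + b²·σ²_Q + c²·σ²_V + 2ab·covariance of T and Q + 2ac·covariance of T and V + 2bc·covariance of Q and V, with a = 8, b = 6, c = 6.
= 2585.6 + 252 + 504 + 96 + 1228.8 + (-216)
= 4450.4.

σ²_R = 4450.4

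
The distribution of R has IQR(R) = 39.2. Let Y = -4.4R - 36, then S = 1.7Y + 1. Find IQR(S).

IQR(S) = 293.216

IQR(Y) = |-4.4|·39.2 = 172.48.
IQR(S) = |1.7|·172.48 = 293.216.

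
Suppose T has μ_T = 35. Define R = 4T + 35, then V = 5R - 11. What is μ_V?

μ_R = 4·35 + 35 = 175.
μ_V = 5·175 + (-11) = 864.

μ_V = 864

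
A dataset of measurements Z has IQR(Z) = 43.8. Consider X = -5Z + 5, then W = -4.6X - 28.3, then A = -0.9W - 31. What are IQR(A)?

IQR(X) = |-5|·43.8 = 219.
IQR(W) = |-4.6|·219 = 1007.4.
IQR(A) = |-0.9|·1007.4 = 906.66.

IQR(A) = 906.66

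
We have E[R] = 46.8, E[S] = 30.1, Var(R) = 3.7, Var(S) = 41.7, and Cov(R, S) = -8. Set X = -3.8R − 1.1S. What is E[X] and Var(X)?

E[X] = -210.95, Var(X) = 37.005

E[X] = (-3.8)·E[R] + (-1.1)·E[S] = (-3.8)·46.8 + (-1.1)·30.1 = -210.95.
Var(X) = a²·Var(R) + b²·Var(S) + 2ab·Cov(R, S) with a = -3.8, b = -1.1.
= (-3.8)²·3.7 + (-1.1)²·41.7 + 2·(-3.8)·(-1.1)·(-8)
= 53.428 + 50.457 + (-66.88) = 37.005.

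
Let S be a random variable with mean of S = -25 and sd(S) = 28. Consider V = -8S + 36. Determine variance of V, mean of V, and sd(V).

V = -8S + 36 is linear with a = -8, b = 36.
variance of S = 28² = 784.
variance of V = a²·variance of S = (-8)²·784 = 50176 (the additive constant 36 does not affect variance).
mean of V = a·mean of S + b = (-8)·(-25) + 36 = 236.
sd(V) = |a|·sd(S) = |-8|·28 = 224.

variance of V = 50176, mean of V = 236, sd(V) = 224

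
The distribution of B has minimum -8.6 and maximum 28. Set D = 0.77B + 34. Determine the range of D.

Range of B = 28 − (-8.6) = 36.6.
Range(D) = |a|·Range(B) = |0.77|·36.6 = 28.182.

Range(D) = 28.182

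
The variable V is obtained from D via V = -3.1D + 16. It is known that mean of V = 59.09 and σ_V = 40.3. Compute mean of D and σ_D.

From V = -3.1D + 16: mean of V = a·mean of D + b, so mean of D = (mean of V − b)/a = (59.09 − 16)/(-3.1) = -13.9.
σ_V = |a|·σ_D, so σ_D = 40.3/|-3.1| = 13.

mean of D = -13.9, σ_D = 13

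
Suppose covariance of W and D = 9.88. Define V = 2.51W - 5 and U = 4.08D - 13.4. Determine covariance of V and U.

covariance of V and U = a·c·covariance of W and D = 2.51·4.08·9.88 = 101.179104. Additive constants drop out.

covariance of V and U = 101.179104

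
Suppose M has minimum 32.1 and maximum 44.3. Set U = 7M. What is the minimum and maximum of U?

min(U) = 224.7, max(U) = 310.1

a = 7 > 0, so min(U) = a·min(M)+b = 7·32.1 = 224.7 and max(U) = 7·44.3 = 310.1.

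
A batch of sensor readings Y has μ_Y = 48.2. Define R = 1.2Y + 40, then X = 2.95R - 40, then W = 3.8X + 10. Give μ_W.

μ_W = 954.7864

μ_R = 1.2·48.2 + 40 = 97.84.
μ_X = 2.95·97.84 + (-40) = 248.628.
μ_W = 3.8·248.628 + 10 = 954.7864.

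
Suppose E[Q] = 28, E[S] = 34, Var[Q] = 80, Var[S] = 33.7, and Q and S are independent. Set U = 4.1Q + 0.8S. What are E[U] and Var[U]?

E[U] = 142, Var[U] = 1366.368

E[U] = 4.1·E[Q] + 0.8·E[S] = 4.1·28 + 0.8·34 = 142.
Var[U] = a²·Var[Q] + b²·Var[S] + 2ab·Cov(Q, S) with a = 4.1, b = 0.8.
Independence gives Cov(Q, S) = 0.
= 4.1²·80 + 0.8²·33.7 + 2·4.1·0.8·0
= 1344.8 + 21.568 + 0 = 1366.368.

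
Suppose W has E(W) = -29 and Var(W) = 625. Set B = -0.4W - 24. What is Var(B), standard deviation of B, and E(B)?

B = -0.4W - 24 is linear with a = -0.4, b = -24.
Var(B) = a²·Var(W) = (-0.4)²·625 = 100 (the additive constant -24 does not affect variance).
standard deviation of W = √625 = 25.
standard deviation of B = |a|·standard deviation of W = |-0.4|·25 = 10.
E(B) = a·E(W) + b = (-0.4)·(-29) + (-24) = -12.4.

Var(B) = 100, standard deviation of B = 10, E(B) = -12.4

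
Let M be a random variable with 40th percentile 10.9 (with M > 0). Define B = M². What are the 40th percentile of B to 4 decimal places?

40th percentile of B = 118.81

M² is increasing, so P_{40}(B) = g(P_{40}(M)) = 118.81.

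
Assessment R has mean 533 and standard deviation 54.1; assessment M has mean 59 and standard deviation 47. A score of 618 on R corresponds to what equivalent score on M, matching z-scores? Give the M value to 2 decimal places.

z = (618 − 533)/54.1 ≈ 1.5712.
M = 59 + z·47 = 59 + (618 − 533)·47/54.1 ≈ 132.84.

M = 132.84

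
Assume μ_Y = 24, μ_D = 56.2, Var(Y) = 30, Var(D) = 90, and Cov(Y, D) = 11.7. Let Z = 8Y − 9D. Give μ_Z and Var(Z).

μ_Z = -313.8, Var(Z) = 7525.2

μ_Z = 8·μ_Y + (-9)·μ_D = 8·24 + (-9)·56.2 = -313.8.
Var(Z) = a²·Var(Y) + b²·Var(D) + 2ab·Cov(Y, D) with a = 8, b = -9.
= 8²·30 + (-9)²·90 + 2·8·(-9)·11.7
= 1920 + 7290 + (-1684.8) = 7525.2.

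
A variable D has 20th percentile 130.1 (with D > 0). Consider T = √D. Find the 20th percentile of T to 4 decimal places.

√D is increasing, so P_{20}(T) = g(P_{20}(D)) ≈ 11.4061.

20th percentile of T = 11.4061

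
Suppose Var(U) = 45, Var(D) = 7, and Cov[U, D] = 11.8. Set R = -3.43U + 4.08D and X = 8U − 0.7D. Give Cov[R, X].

Cov[R, X] = -841.3082

By bilinearity, Cov[R, X] = ac·Var(U) + bd·Var(D) + (ad+bc)·Cov[U, D], with a=-3.43, b=4.08, c=8, d=-0.7.
ac·Var(U) = (-3.43)·8·45 = -1234.8
bd·Var(D) = 4.08·(-0.7)·7 = -19.992
(ad+bc)·Cov[U, D] = (35.041)·11.8 = 413.4838
Cov[R, X] = -1234.8 + (-19.992) + 413.4838 = -841.3082.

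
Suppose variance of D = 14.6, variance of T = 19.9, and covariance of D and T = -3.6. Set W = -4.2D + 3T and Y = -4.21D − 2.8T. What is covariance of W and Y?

By bilinearity, covariance of W and Y = ac·variance of D + bd·variance of T + (ad+bc)·covariance of D and T, with a=-4.2, b=3, c=-4.21, d=-2.8.
ac·variance of D = (-4.2)·(-4.21)·14.6 = 258.1572
bd·variance of T = 3·(-2.8)·19.9 = -167.16
(ad+bc)·covariance of D and T = (-0.87)·(-3.6) = 3.132
covariance of W and Y = 258.1572 + (-167.16) + 3.132 = 94.1292.

covariance of W and Y = 94.1292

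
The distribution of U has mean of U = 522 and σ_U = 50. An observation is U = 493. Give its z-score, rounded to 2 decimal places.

z = -0.58

z = (U − mean of U) / σ_U = (493 − 522) / 50 = -0.58.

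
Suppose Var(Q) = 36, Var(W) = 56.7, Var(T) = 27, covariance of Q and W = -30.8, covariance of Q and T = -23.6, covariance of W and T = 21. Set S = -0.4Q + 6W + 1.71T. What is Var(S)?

Var(S) = a²·Var(Q) + b²·Var(W) + c²·Var(T) + 2ab·covariance of Q and W + 2ac·covariance of Q and T + 2bc·covariance of W and T, with a = -0.4, b = 6, c = 1.71.
= 5.76 + 2041.2 + 78.9507 + 147.84 + 32.2848 + 430.92
= 2736.9555.

Var(S) = 2736.9555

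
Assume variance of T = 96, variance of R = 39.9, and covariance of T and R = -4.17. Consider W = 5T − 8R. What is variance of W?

variance of W = 5287.2

variance of W = a²·variance of T + b²·variance of R + 2ab·covariance of T and R with a = 5, b = -8.
= 5²·96 + (-8)²·39.9 + 2·5·(-8)·(-4.17)
= 2400 + 2553.6 + 333.6 = 5287.2.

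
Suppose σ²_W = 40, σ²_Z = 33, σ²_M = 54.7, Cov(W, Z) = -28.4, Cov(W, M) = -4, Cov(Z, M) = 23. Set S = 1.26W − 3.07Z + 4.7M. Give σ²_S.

σ²_S = 1091.45246

σ²_S = a²·σ²_W + b²·σ²_Z + c²·σ²_M + 2ab·Cov(W, Z) + 2ac·Cov(W, M) + 2bc·Cov(Z, M), with a = 1.26, b = -3.07, c = 4.7.
= 63.504 + 311.0217 + 1208.323 + 219.71376 + (-47.376) + (-663.734)
= 1091.45246.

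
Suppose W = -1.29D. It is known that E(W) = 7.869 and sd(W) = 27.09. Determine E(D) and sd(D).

From W = -1.29D: E(W) = a·E(D) + b, so E(D) = (E(W) − b)/a = (7.869 − 0)/(-1.29) = -6.1.
sd(W) = |a|·sd(D), so sd(D) = 27.09/|-1.29| = 21.

E(D) = -6.1, sd(D) = 21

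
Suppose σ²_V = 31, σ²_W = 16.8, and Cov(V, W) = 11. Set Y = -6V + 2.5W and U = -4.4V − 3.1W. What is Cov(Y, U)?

By bilinearity, Cov(Y, U) = ac·σ²_V + bd·σ²_W + (ad+bc)·Cov(V, W), with a=-6, b=2.5, c=-4.4, d=-3.1.
ac·σ²_V = (-6)·(-4.4)·31 = 818.4
bd·σ²_W = 2.5·(-3.1)·16.8 = -130.2
(ad+bc)·Cov(V, W) = (7.6)·11 = 83.6
Cov(Y, U) = 818.4 + (-130.2) + 83.6 = 771.8.

Cov(Y, U) = 771.8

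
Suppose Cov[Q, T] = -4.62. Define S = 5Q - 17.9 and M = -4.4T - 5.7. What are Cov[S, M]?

Cov[S, M] = a·c·Cov[Q, T] = 5·(-4.4)·(-4.62) = 101.64. Additive constants drop out.

Cov[S, M] = 101.64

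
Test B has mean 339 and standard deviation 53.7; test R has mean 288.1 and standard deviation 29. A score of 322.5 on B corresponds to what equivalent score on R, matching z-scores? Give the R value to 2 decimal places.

z = (322.5 − 339)/53.7 ≈ -0.3073.
R = 288.1 + z·29 = 288.1 + (322.5 − 339)·29/53.7 ≈ 279.19.

R = 279.19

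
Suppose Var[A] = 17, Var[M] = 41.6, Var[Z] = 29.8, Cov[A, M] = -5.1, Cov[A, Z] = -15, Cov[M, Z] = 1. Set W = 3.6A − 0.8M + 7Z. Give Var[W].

Var[W] = a²·Var[A] + b²·Var[M] + c²·Var[Z] + 2ab·Cov[A, M] + 2ac·Cov[A, Z] + 2bc·Cov[M, Z], with a = 3.6, b = -0.8, c = 7.
= 220.32 + 26.624 + 1460.2 + 29.376 + (-756) + (-11.2)
= 969.32.

Var[W] = 969.32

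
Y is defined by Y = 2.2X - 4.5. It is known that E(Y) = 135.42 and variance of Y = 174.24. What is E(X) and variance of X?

From Y = 2.2X - 4.5: E(Y) = a·E(X) + b, so E(X) = (E(Y) − b)/a = (135.42 − (-4.5))/2.2 = 63.6.
variance of Y = a²·variance of X, so variance of X = 174.24/2.2² = 36.

E(X) = 63.6, variance of X = 36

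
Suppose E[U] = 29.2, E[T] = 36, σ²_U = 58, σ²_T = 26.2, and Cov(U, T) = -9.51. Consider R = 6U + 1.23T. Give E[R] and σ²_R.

E[R] = 6·E[U] + 1.23·E[T] = 6·29.2 + 1.23·36 = 219.48.
σ²_R = a²·σ²_U + b²·σ²_T + 2ab·Cov(U, T) with a = 6, b = 1.23.
= 6²·58 + 1.23²·26.2 + 2·6·1.23·(-9.51)
= 2088 + 39.63798 + (-140.3676) = 1987.27038.

E[R] = 219.48, σ²_R = 1987.27038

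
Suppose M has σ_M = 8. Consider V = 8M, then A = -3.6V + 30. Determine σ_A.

σ_A = 230.4

σ_V = |8|·8 = 64.
σ_A = |-3.6|·64 = 230.4.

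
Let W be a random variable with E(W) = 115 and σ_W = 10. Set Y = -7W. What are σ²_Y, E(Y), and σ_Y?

σ²_Y = 4900, E(Y) = -805, σ_Y = 70

Y = -7W is linear with a = -7, b = 0.
σ²_W = 10² = 100.
σ²_Y = a²·σ²_W = (-7)²·100 = 4900.
E(Y) = a·E(W) + b = (-7)·115 = -805.
σ_Y = |a|·σ_W = |-7|·10 = 70.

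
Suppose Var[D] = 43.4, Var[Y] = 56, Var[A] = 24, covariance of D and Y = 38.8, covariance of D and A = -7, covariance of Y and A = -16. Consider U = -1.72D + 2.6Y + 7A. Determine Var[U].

Var[U] = 922.08736

Var[U] = a²·Var[D] + b²·Var[Y] + c²·Var[A] + 2ab·covariance of D and Y + 2ac·covariance of D and A + 2bc·covariance of Y and A, with a = -1.72, b = 2.6, c = 7.
= 128.39456 + 378.56 + 1176 + (-347.0272) + 168.56 + (-582.4)
= 922.08736.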